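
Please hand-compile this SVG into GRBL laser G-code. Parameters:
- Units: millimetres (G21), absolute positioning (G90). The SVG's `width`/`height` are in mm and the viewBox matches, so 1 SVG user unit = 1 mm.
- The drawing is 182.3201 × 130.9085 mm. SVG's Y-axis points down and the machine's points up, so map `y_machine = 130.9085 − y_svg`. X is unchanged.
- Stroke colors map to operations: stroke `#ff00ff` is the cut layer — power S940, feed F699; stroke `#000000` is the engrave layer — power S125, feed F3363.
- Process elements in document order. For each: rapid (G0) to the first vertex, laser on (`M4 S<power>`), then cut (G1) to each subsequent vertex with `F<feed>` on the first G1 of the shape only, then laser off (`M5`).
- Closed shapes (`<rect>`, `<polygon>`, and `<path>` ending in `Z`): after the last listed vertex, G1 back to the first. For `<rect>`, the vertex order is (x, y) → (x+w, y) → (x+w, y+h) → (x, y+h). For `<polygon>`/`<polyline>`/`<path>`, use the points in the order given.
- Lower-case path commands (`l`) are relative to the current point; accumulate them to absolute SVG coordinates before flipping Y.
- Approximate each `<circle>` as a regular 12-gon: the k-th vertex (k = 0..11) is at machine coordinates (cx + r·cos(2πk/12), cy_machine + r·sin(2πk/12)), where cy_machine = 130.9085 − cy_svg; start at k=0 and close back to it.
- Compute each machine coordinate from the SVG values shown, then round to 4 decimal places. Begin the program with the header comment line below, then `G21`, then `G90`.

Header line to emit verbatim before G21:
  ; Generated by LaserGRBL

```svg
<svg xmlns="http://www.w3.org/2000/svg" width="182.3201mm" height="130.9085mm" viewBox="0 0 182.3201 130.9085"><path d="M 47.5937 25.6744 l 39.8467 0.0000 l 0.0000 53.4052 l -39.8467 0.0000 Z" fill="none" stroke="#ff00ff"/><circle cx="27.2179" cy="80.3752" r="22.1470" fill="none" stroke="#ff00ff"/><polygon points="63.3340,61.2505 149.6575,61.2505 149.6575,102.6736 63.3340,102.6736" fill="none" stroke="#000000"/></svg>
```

1 u = 1 mm; y_m = 130.9085 − y.

[1] `<path>` rectangle, #ff00ff→cut S940 F699: (47.5937,105.2341) → (87.4404,105.2341) → (87.4404,51.8289) → (47.5937,51.8289) → (47.5937,105.2341) (closed)

[2] `<circle>` circle, #ff00ff→cut S940 F699: (49.3649,50.5333) → (46.3978,61.6068) → (38.2914,69.7132) → (27.2179,72.6803) → (16.1444,69.7132) → (8.0380,61.6068) → (5.0709,50.5333) → (8.0380,39.4598) → (16.1444,31.3534) → (27.2179,28.3863) → (38.2914,31.3534) → (46.3978,39.4598) → (49.3649,50.5333) (closed)

[3] `<polygon>` rectangle, #000000→engrave S125 F3363: (63.3340,69.6580) → (149.6575,69.6580) → (149.6575,28.2349) → (63.3340,28.2349) → (63.3340,69.6580) (closed)

; Generated by LaserGRBL
G21
G90
G0 X47.5937 Y105.2341
M4 S940
G1 X87.4404 Y105.2341 F699
G1 X87.4404 Y51.8289
G1 X47.5937 Y51.8289
G1 X47.5937 Y105.2341
M5
G0 X49.3649 Y50.5333
M4 S940
G1 X46.3978 Y61.6068 F699
G1 X38.2914 Y69.7132
G1 X27.2179 Y72.6803
G1 X16.1444 Y69.7132
G1 X8.0380 Y61.6068
G1 X5.0709 Y50.5333
G1 X8.0380 Y39.4598
G1 X16.1444 Y31.3534
G1 X27.2179 Y28.3863
G1 X38.2914 Y31.3534
G1 X46.3978 Y39.4598
G1 X49.3649 Y50.5333
M5
G0 X63.3340 Y69.6580
M4 S125
G1 X149.6575 Y69.6580 F3363
G1 X149.6575 Y28.2349
G1 X63.3340 Y28.2349
G1 X63.3340 Y69.6580
M5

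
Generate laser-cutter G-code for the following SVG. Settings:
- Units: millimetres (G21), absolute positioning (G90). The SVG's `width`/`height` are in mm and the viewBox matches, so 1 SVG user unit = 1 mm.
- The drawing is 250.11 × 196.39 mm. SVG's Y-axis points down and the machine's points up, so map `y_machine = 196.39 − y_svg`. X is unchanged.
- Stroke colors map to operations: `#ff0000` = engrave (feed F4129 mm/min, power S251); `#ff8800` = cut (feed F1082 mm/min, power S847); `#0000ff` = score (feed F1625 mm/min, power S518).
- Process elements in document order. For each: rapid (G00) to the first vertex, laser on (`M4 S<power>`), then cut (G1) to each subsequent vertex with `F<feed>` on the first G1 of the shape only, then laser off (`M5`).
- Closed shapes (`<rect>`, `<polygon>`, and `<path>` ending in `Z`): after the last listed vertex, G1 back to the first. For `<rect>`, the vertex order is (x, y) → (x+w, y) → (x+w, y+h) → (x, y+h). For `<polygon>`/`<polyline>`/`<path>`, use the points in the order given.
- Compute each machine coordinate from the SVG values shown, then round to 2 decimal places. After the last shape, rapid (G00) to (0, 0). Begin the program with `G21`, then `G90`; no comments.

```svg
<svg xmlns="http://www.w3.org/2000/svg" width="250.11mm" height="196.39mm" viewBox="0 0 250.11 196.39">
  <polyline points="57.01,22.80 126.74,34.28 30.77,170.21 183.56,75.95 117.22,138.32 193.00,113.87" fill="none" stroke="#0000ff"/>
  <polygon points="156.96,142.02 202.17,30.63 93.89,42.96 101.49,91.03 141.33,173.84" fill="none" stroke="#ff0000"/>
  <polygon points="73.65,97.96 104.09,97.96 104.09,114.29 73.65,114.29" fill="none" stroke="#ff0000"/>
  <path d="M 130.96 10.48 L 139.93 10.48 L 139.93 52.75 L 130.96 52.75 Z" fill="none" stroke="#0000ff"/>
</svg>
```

1 u = 1 mm; y_m = 196.39 − y.

[1] `<polyline>` open polyline, #0000ff→score S518 F1625: (57.01,173.59) → (126.74,162.11) → (30.77,26.18) → (183.56,120.44) → (117.22,58.07) → (193.00,82.52)

[2] `<polygon>` closed polygon, #ff0000→engrave S251 F4129: (156.96,54.37) → (202.17,165.76) → (93.89,153.43) → (101.49,105.36) → (141.33,22.55) → (156.96,54.37) (closed)

[3] `<polygon>` rectangle, #ff0000→engrave S251 F4129: (73.65,98.43) → (104.09,98.43) → (104.09,82.10) → (73.65,82.10) → (73.65,98.43) (closed)

[4] `<path>` rectangle, #0000ff→score S518 F1625: (130.96,185.91) → (139.93,185.91) → (139.93,143.64) → (130.96,143.64) → (130.96,185.91) (closed)

G21
G90
G00 X57.01 Y173.59
M4 S518
G1 X126.74 Y162.11 F1625
G1 X30.77 Y26.18
G1 X183.56 Y120.44
G1 X117.22 Y58.07
G1 X193.00 Y82.52
M5
G00 X156.96 Y54.37
M4 S251
G1 X202.17 Y165.76 F4129
G1 X93.89 Y153.43
G1 X101.49 Y105.36
G1 X141.33 Y22.55
G1 X156.96 Y54.37
M5
G00 X73.65 Y98.43
M4 S251
G1 X104.09 Y98.43 F4129
G1 X104.09 Y82.10
G1 X73.65 Y82.10
G1 X73.65 Y98.43
M5
G00 X130.96 Y185.91
M4 S518
G1 X139.93 Y185.91 F1625
G1 X139.93 Y143.64
G1 X130.96 Y143.64
G1 X130.96 Y185.91
M5
G00 X0.00 Y0.00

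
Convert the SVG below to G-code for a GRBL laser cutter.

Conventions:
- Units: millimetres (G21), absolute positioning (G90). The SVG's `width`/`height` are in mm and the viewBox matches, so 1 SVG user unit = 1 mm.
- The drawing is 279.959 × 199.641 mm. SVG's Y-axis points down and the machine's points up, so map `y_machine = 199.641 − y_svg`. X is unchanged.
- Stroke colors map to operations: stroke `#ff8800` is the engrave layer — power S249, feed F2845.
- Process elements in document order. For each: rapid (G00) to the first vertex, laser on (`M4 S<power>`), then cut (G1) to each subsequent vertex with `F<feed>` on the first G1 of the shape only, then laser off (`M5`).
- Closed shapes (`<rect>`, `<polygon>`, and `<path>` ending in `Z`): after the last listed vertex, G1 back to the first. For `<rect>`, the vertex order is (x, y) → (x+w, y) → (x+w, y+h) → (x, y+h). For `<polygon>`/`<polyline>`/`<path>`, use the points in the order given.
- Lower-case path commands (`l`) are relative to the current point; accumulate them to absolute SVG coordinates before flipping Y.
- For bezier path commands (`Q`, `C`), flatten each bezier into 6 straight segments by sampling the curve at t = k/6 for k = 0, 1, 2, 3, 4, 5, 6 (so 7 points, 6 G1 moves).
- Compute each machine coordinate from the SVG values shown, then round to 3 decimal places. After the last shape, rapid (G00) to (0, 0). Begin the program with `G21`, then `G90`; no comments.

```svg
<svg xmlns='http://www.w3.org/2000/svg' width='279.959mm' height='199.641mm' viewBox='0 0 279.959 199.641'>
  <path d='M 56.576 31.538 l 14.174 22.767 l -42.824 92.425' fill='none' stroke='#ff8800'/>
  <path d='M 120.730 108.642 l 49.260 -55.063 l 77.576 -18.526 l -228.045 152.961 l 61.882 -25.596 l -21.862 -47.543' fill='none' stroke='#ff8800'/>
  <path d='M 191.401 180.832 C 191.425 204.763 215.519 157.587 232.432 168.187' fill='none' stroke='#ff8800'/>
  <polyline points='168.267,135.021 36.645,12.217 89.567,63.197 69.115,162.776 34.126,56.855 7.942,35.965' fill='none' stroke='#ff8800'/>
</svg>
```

G21
G90
G00 X56.576 Y168.103
M4 S249
G1 X70.750 Y145.336 F2845
G1 X27.926 Y52.911
M5
G00 X120.730 Y90.999
M4 S249
G1 X169.990 Y146.062 F2845
G1 X247.566 Y164.588
G1 X19.521 Y11.627
G1 X81.403 Y37.223
G1 X59.541 Y84.766
M5
G00 X191.401 Y18.809
M4 S249
G1 X193.274 Y12.172 F2845
G1 X198.291 Y13.807
G1 X205.583 Y20.132
G1 X214.283 Y27.569
G1 X223.522 Y32.536
G1 X232.432 Y31.454
M5
G00 X168.267 Y64.620
M4 S249
G1 X36.645 Y187.424 F2845
G1 X89.567 Y136.444
G1 X69.115 Y36.865
G1 X34.126 Y142.786
G1 X7.942 Y163.676
M5
G00 X0.000 Y0.000

viewBox `0 0 279.959 199.641` with mm width/height → 1 unit = 1 mm. Flip: y_m = 199.641 − y_svg.

**Shape 1** — `<path>` open polyline, stroke `#ff8800` → engrave (S249, F2845). Machine vertices: (56.576,168.103) → (70.750,145.336) → (27.926,52.911). Open path.

**Shape 2** — `<path>` open polyline, stroke `#ff8800` → engrave (S249, F2845). Machine vertices: (120.730,90.999) → (169.990,146.062) → (247.566,164.588) → (19.521,11.627) → (81.403,37.223) → (59.541,84.766). Open path.

**Shape 3** — `<path>` cubic bezier, stroke `#ff8800` → engrave (S249, F2845). Control points (SVG): P0=(191.401,180.832), P1=(191.425,204.763), P2=(215.519,157.587), P3=(232.432,168.187); sampled at t=k/6. Machine vertices: (191.401,18.809) → (193.274,12.172) → (198.291,13.807) → (205.583,20.132) → (214.283,27.569) → (223.522,32.536) → (232.432,31.454). Open path.

**Shape 4** — `<polyline>` open polyline, stroke `#ff8800` → engrave (S249, F2845). Machine vertices: (168.267,64.620) → (36.645,187.424) → (89.567,136.444) → (69.115,36.865) → (34.126,142.786) → (7.942,163.676). Open path.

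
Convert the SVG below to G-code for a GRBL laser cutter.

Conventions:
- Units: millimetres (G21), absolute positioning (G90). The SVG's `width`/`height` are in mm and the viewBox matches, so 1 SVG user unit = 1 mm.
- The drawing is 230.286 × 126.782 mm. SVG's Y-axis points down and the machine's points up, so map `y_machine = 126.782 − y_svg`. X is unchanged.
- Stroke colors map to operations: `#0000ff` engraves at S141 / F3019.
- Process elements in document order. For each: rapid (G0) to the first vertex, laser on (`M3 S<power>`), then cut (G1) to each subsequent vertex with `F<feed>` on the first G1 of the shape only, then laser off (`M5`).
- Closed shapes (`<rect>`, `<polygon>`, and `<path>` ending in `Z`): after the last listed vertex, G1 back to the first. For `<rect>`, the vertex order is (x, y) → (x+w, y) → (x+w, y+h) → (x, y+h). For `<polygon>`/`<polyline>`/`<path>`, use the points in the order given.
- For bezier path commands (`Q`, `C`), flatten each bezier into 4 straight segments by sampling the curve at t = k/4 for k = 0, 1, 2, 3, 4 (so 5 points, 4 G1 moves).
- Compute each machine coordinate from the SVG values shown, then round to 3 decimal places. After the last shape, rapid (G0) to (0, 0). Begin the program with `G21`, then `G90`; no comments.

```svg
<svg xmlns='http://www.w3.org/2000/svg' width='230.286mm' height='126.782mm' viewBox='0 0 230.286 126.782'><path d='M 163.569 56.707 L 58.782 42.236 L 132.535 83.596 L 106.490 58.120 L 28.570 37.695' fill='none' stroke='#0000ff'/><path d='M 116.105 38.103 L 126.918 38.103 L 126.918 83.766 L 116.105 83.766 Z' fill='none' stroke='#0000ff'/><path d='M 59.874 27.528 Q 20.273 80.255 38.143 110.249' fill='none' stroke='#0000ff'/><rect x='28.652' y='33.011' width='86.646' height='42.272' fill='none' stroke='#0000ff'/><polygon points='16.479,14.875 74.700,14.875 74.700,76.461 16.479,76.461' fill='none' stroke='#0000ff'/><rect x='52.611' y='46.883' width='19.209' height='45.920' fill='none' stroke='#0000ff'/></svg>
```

viewBox `0 0 230.286 126.782` with mm width/height → 1 unit = 1 mm. Flip: y_m = 126.782 − y_svg.

**Shape 1** — `<path>` open polyline, stroke `#0000ff` → engrave (S141, F3019). Machine vertices: (163.569,70.075) → (58.782,84.546) → (132.535,43.186) → (106.490,68.662) → (28.570,89.087). Open path.

**Shape 2** — `<path>` rectangle, stroke `#0000ff` → engrave (S141, F3019). Machine vertices: (116.105,88.679) → (126.918,88.679) → (126.918,43.016) → (116.105,43.016) → (116.105,88.679). Closed: final G1 returns to the first vertex.

**Shape 3** — `<path>` quadratic bezier, stroke `#0000ff` → engrave (S141, F3019). Control points (SVG): P0=(59.874,27.528), P1=(20.273,80.255), P2=(38.143,110.249); sampled at t=k/4. Machine vertices: (59.874,99.254) → (43.665,74.311) → (34.641,52.210) → (32.800,32.951) → (38.143,16.533). Open path.

**Shape 4** — `<rect>` rectangle, stroke `#0000ff` → engrave (S141, F3019). Machine vertices: (28.652,93.771) → (115.298,93.771) → (115.298,51.499) → (28.652,51.499) → (28.652,93.771). Closed: final G1 returns to the first vertex.

**Shape 5** — `<polygon>` rectangle, stroke `#0000ff` → engrave (S141, F3019). Machine vertices: (16.479,111.907) → (74.700,111.907) → (74.700,50.321) → (16.479,50.321) → (16.479,111.907). Closed: final G1 returns to the first vertex.

**Shape 6** — `<rect>` rectangle, stroke `#0000ff` → engrave (S141, F3019). Machine vertices: (52.611,79.899) → (71.820,79.899) → (71.820,33.979) → (52.611,33.979) → (52.611,79.899). Closed: final G1 returns to the first vertex.

G21
G90
G0 X163.569 Y70.075
M3 S141
G1 X58.782 Y84.546 F3019
G1 X132.535 Y43.186
G1 X106.490 Y68.662
G1 X28.570 Y89.087
M5
G0 X116.105 Y88.679
M3 S141
G1 X126.918 Y88.679 F3019
G1 X126.918 Y43.016
G1 X116.105 Y43.016
G1 X116.105 Y88.679
M5
G0 X59.874 Y99.254
M3 S141
G1 X43.665 Y74.311 F3019
G1 X34.641 Y52.210
G1 X32.800 Y32.951
G1 X38.143 Y16.533
M5
G0 X28.652 Y93.771
M3 S141
G1 X115.298 Y93.771 F3019
G1 X115.298 Y51.499
G1 X28.652 Y51.499
G1 X28.652 Y93.771
M5
G0 X16.479 Y111.907
M3 S141
G1 X74.700 Y111.907 F3019
G1 X74.700 Y50.321
G1 X16.479 Y50.321
G1 X16.479 Y111.907
M5
G0 X52.611 Y79.899
M3 S141
G1 X71.820 Y79.899 F3019
G1 X71.820 Y33.979
G1 X52.611 Y33.979
G1 X52.611 Y79.899
M5
G0 X0.000 Y0.000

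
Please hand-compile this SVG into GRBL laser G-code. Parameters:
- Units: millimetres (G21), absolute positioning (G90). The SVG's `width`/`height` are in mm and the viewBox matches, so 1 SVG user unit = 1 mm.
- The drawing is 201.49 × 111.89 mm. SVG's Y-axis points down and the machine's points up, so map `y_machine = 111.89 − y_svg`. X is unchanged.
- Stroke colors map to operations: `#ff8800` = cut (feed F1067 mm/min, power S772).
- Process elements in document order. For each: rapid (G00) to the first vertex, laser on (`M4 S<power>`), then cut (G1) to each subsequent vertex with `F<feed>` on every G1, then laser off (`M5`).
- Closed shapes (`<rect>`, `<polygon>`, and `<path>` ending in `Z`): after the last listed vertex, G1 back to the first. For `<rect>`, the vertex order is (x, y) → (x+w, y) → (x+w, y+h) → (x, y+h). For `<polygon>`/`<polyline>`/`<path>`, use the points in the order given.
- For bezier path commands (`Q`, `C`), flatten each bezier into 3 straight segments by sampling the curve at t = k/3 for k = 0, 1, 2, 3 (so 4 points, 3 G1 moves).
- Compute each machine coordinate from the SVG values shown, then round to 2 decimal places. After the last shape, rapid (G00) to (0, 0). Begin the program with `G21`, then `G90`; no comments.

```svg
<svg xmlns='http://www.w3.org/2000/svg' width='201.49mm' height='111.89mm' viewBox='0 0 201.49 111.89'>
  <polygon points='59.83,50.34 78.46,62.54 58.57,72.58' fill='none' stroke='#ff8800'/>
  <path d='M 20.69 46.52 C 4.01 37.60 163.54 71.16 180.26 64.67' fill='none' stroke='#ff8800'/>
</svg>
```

G21
G90
G00 X59.83 Y61.55
M4 S772
G1 X78.46 Y49.35 F1067
G1 X58.57 Y39.31 F1067
G1 X59.83 Y61.55 F1067
M5
G00 X20.69 Y65.37
M4 S772
G1 X50.93 Y63.19 F1067
G1 X127.75 Y51.02 F1067
G1 X180.26 Y47.22 F1067
M5
G00 X0.00 Y0.00

1 u = 1 mm; y_m = 111.89 − y.

[1] `<polygon>` regular polygon, #ff8800→cut S772 F1067: (59.83,61.55) → (78.46,49.35) → (58.57,39.31) → (59.83,61.55) (closed)

[2] `<path>` cubic bezier, #ff8800→cut S772 F1067: (20.69,65.37) → (50.93,63.19) → (127.75,51.02) → (180.26,47.22)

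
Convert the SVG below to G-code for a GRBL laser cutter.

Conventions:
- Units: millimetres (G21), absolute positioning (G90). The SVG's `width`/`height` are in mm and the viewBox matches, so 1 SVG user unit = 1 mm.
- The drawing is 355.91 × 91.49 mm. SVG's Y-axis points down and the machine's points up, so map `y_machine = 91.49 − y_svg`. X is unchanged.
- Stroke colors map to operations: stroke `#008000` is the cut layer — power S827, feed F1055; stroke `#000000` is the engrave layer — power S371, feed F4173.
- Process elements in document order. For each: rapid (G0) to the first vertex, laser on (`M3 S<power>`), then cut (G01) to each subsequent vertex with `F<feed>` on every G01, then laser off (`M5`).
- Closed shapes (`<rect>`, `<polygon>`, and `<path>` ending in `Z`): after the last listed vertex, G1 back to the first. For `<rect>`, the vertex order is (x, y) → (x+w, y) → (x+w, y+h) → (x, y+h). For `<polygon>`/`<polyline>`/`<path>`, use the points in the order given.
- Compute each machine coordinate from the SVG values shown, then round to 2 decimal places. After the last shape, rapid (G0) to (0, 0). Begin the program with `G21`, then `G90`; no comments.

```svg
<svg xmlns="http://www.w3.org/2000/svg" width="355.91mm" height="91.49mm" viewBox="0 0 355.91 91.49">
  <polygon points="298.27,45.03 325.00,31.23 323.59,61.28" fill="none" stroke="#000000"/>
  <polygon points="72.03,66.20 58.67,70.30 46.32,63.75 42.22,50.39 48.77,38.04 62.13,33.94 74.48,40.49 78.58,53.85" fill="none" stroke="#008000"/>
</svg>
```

G21
G90
G0 X298.27 Y46.46
M3 S371
G01 X325.00 Y60.26 F4173
G01 X323.59 Y30.21 F4173
G01 X298.27 Y46.46 F4173
M5
G0 X72.03 Y25.29
M3 S827
G01 X58.67 Y21.19 F1055
G01 X46.32 Y27.74 F1055
G01 X42.22 Y41.10 F1055
G01 X48.77 Y53.45 F1055
G01 X62.13 Y57.55 F1055
G01 X74.48 Y51.00 F1055
G01 X78.58 Y37.64 F1055
G01 X72.03 Y25.29 F1055
M5
G0 X0.00 Y0.00

Since the viewBox matches the mm dimensions, user units are millimetres directly. The only transform is the Y-flip y_m = 91.49 − y_svg.

Shape 1 is a regular polygon drawn with `<polygon>`. Its stroke #000000 means engrave at S371, F4173. After flipping Y the toolpath is (298.27,46.46) → (325.00,60.26) → (323.59,30.21) → (298.27,46.46), returning to the start.

Shape 2 is a regular polygon drawn with `<polygon>`. Its stroke #008000 means cut at S827, F1055. After flipping Y the toolpath is (72.03,25.29) → (58.67,21.19) → (46.32,27.74) → (42.22,41.10) → (48.77,53.45) → (62.13,57.55) → (74.48,51.00) → (78.58,37.64) → (72.03,25.29), returning to the start.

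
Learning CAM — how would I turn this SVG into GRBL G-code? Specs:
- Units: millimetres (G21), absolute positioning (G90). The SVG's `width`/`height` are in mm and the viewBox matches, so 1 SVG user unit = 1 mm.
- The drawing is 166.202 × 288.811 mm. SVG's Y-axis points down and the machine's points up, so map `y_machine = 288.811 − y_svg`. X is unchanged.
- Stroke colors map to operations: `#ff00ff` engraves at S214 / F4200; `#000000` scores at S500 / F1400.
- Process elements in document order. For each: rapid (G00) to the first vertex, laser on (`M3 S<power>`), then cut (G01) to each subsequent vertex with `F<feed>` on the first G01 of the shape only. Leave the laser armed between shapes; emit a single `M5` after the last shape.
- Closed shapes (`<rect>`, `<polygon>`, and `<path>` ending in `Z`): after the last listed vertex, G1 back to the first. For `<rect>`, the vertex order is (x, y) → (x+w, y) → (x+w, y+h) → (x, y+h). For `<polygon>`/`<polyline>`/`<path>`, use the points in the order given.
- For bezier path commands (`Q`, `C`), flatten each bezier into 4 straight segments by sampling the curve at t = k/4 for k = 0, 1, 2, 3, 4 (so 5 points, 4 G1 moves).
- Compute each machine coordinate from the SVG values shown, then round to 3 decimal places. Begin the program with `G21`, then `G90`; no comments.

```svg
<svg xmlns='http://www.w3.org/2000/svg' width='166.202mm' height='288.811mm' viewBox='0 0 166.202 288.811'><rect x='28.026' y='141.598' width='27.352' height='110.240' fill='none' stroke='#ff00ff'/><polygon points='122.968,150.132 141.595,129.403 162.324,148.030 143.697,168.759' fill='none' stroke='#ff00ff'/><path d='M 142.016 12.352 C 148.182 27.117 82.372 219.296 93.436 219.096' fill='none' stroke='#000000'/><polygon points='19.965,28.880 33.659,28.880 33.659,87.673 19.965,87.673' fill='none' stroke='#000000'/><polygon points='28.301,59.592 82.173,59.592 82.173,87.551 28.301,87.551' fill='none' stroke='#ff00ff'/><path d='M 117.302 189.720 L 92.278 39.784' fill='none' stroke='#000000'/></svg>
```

G21
G90
G00 X28.026 Y147.213
M3 S214
G01 X55.378 Y147.213 F4200
G01 X55.378 Y36.973
G01 X28.026 Y36.973
G01 X28.026 Y147.213
G00 X122.968 Y138.679
M3 S214
G01 X141.595 Y159.408 F4200
G01 X162.324 Y140.781
G01 X143.697 Y120.052
G01 X122.968 Y138.679
G00 X142.016 Y276.459
M3 S500
G01 X135.471 Y237.898 F1400
G01 X115.889 Y167.475
G01 X97.226 Y99.858
G01 X93.436 Y69.715
G00 X19.965 Y259.931
M3 S500
G01 X33.659 Y259.931 F1400
G01 X33.659 Y201.138
G01 X19.965 Y201.138
G01 X19.965 Y259.931
G00 X28.301 Y229.219
M3 S214
G01 X82.173 Y229.219 F4200
G01 X82.173 Y201.260
G01 X28.301 Y201.260
G01 X28.301 Y229.219
G00 X117.302 Y99.091
M3 S500
G01 X92.278 Y249.027 F1400
M5

1 u = 1 mm; y_m = 288.811 − y.

[1] `<rect>` rectangle, #ff00ff→engrave S214 F4200: (28.026,147.213) → (55.378,147.213) → (55.378,36.973) → (28.026,36.973) → (28.026,147.213) (closed)

[2] `<polygon>` regular polygon, #ff00ff→engrave S214 F4200: (122.968,138.679) → (141.595,159.408) → (162.324,140.781) → (143.697,120.052) → (122.968,138.679) (closed)

[3] `<path>` cubic bezier, #000000→score S500 F1400: (142.016,276.459) → (135.471,237.898) → (115.889,167.475) → (97.226,99.858) → (93.436,69.715)

[4] `<polygon>` rectangle, #000000→score S500 F1400: (19.965,259.931) → (33.659,259.931) → (33.659,201.138) → (19.965,201.138) → (19.965,259.931) (closed)

[5] `<polygon>` rectangle, #ff00ff→engrave S214 F4200: (28.301,229.219) → (82.173,229.219) → (82.173,201.260) → (28.301,201.260) → (28.301,229.219) (closed)

[6] `<path>` line segment, #000000→score S500 F1400: (117.302,99.091) → (92.278,249.027)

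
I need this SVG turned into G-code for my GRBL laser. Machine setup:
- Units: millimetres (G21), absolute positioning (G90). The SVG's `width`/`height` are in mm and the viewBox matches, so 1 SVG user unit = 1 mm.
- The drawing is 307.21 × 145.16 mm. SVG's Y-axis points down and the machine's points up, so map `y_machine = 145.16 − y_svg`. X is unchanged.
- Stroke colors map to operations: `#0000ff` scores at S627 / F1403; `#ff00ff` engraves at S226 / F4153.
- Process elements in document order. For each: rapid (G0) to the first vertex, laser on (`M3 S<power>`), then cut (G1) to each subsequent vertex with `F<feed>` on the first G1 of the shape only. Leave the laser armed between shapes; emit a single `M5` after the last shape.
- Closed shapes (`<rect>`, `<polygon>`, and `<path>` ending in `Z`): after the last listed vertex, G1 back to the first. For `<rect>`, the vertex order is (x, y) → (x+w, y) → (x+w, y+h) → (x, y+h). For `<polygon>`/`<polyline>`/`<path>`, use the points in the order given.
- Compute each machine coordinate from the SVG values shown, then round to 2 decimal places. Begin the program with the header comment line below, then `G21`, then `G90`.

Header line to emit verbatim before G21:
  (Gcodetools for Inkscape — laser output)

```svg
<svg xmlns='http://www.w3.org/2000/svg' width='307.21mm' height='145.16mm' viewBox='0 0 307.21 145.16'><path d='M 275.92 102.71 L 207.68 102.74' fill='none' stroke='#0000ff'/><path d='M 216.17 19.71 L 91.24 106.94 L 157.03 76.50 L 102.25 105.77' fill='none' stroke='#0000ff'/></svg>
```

(Gcodetools for Inkscape — laser output)
G21
G90
G0 X275.92 Y42.45
M3 S627
G1 X207.68 Y42.42 F1403
G0 X216.17 Y125.45
M3 S627
G1 X91.24 Y38.22 F1403
G1 X157.03 Y68.66
G1 X102.25 Y39.39
M5

viewBox `0 0 307.21 145.16` with mm width/height → 1 unit = 1 mm. Flip: y_m = 145.16 − y_svg.

**Shape 1** — `<path>` line segment, stroke `#0000ff` → score (S627, F1403). Machine vertices: (275.92,42.45) → (207.68,42.42). Open path.

**Shape 2** — `<path>` open polyline, stroke `#0000ff` → score (S627, F1403). Machine vertices: (216.17,125.45) → (91.24,38.22) → (157.03,68.66) → (102.25,39.39). Open path.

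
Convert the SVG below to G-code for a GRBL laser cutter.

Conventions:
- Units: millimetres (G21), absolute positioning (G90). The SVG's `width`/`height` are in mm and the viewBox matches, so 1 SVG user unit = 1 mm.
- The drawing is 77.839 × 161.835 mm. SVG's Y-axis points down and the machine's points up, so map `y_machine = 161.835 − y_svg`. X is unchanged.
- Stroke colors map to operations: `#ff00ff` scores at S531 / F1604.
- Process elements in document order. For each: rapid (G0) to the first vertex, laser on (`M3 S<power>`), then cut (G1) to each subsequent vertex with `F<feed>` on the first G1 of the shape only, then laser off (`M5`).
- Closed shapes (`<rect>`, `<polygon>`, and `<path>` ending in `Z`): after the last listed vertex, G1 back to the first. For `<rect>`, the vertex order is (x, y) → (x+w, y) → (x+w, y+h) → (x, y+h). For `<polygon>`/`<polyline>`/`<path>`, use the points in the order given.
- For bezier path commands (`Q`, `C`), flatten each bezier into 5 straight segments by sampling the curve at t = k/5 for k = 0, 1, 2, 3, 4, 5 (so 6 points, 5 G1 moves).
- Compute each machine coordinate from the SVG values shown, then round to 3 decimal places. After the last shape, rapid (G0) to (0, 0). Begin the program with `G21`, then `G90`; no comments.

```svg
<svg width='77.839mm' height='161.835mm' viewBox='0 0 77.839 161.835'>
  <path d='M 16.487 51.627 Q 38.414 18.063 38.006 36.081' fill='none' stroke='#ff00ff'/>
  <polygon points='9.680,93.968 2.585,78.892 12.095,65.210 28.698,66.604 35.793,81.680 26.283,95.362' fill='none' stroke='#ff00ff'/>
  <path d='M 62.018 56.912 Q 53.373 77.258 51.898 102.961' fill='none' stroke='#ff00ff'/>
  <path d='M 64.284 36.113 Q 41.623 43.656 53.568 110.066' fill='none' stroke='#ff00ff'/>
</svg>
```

viewBox `0 0 77.839 161.835` with mm width/height → 1 unit = 1 mm. Flip: y_m = 161.835 − y_svg.

**Shape 1** — `<path>` quadratic bezier, stroke `#ff00ff` → score (S531, F1604). Control points (SVG): P0=(16.487,51.627), P1=(38.414,18.063), P2=(38.006,36.081); sampled at t=k/5. Machine vertices: (16.487,110.208) → (24.364,121.570) → (30.455,128.806) → (34.759,131.915) → (37.276,130.898) → (38.006,125.754). Open path.

**Shape 2** — `<polygon>` regular polygon, stroke `#ff00ff` → score (S531, F1604). Machine vertices: (9.680,67.867) → (2.585,82.943) → (12.095,96.625) → (28.698,95.231) → (35.793,80.155) → (26.283,66.473) → (9.680,67.867). Closed: final G1 returns to the first vertex.

**Shape 3** — `<path>` quadratic bezier, stroke `#ff00ff` → score (S531, F1604). Control points (SVG): P0=(62.018,56.912), P1=(53.373,77.258), P2=(51.898,102.961); sampled at t=k/5. Machine vertices: (62.018,104.923) → (58.847,96.570) → (56.249,87.789) → (54.225,78.579) → (52.775,68.941) → (51.898,58.874). Open path.

**Shape 4** — `<path>` quadratic bezier, stroke `#ff00ff` → score (S531, F1604). Control points (SVG): P0=(64.284,36.113), P1=(41.623,43.656), P2=(53.568,110.066); sampled at t=k/5. Machine vertices: (64.284,125.722) → (56.604,120.350) → (51.692,110.269) → (49.549,95.478) → (50.174,75.978) → (53.568,51.769). Open path.

G21
G90
G0 X16.487 Y110.208
M3 S531
G1 X24.364 Y121.570 F1604
G1 X30.455 Y128.806
G1 X34.759 Y131.915
G1 X37.276 Y130.898
G1 X38.006 Y125.754
M5
G0 X9.680 Y67.867
M3 S531
G1 X2.585 Y82.943 F1604
G1 X12.095 Y96.625
G1 X28.698 Y95.231
G1 X35.793 Y80.155
G1 X26.283 Y66.473
G1 X9.680 Y67.867
M5
G0 X62.018 Y104.923
M3 S531
G1 X58.847 Y96.570 F1604
G1 X56.249 Y87.789
G1 X54.225 Y78.579
G1 X52.775 Y68.941
G1 X51.898 Y58.874
M5
G0 X64.284 Y125.722
M3 S531
G1 X56.604 Y120.350 F1604
G1 X51.692 Y110.269
G1 X49.549 Y95.478
G1 X50.174 Y75.978
G1 X53.568 Y51.769
M5
G0 X0.000 Y0.000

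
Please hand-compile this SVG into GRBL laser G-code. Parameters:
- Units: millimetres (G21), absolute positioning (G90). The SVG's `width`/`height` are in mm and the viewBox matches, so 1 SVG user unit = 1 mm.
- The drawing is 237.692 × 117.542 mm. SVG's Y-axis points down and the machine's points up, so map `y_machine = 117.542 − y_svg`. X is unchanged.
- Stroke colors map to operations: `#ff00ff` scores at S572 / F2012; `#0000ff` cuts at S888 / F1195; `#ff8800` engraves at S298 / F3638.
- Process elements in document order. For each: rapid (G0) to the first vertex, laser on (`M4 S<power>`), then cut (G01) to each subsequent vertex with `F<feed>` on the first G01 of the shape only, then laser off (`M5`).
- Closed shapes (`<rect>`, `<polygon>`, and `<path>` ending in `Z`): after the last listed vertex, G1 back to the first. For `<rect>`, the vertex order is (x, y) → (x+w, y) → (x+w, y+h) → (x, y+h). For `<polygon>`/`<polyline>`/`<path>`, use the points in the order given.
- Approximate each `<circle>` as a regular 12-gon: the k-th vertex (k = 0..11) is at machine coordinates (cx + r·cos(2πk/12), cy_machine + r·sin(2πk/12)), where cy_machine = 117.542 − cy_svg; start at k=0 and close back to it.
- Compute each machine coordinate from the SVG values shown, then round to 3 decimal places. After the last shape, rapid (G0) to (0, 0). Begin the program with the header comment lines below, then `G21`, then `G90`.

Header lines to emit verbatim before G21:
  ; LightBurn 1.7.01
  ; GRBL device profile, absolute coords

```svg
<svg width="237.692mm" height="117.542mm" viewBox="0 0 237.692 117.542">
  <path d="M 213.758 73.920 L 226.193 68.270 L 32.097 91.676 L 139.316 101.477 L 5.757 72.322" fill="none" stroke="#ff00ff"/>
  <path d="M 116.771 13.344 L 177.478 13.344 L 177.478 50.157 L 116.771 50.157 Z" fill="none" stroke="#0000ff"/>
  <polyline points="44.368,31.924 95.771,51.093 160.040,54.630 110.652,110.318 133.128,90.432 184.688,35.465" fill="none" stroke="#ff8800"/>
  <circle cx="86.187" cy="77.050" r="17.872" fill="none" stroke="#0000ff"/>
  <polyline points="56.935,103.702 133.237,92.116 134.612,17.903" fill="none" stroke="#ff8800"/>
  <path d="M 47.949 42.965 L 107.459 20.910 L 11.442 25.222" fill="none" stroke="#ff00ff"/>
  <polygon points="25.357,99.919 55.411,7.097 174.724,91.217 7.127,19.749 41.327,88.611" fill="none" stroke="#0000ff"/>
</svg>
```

; LightBurn 1.7.01
; GRBL device profile, absolute coords
G21
G90
G0 X213.758 Y43.622
M4 S572
G01 X226.193 Y49.272 F2012
G01 X32.097 Y25.866
G01 X139.316 Y16.065
G01 X5.757 Y45.220
M5
G0 X116.771 Y104.198
M4 S888
G01 X177.478 Y104.198 F1195
G01 X177.478 Y67.385
G01 X116.771 Y67.385
G01 X116.771 Y104.198
M5
G0 X44.368 Y85.618
M4 S298
G01 X95.771 Y66.449 F3638
G01 X160.040 Y62.912
G01 X110.652 Y7.224
G01 X133.128 Y27.110
G01 X184.688 Y82.077
M5
G0 X104.059 Y40.492
M4 S888
G01 X101.665 Y49.428 F1195
G01 X95.123 Y55.970
G01 X86.187 Y58.364
G01 X77.251 Y55.970
G01 X70.709 Y49.428
G01 X68.315 Y40.492
G01 X70.709 Y31.556
G01 X77.251 Y25.014
G01 X86.187 Y22.620
G01 X95.123 Y25.014
G01 X101.665 Y31.556
G01 X104.059 Y40.492
M5
G0 X56.935 Y13.840
M4 S298
G01 X133.237 Y25.426 F3638
G01 X134.612 Y99.639
M5
G0 X47.949 Y74.577
M4 S572
G01 X107.459 Y96.632 F2012
G01 X11.442 Y92.320
M5
G0 X25.357 Y17.623
M4 S888
G01 X55.411 Y110.445 F1195
G01 X174.724 Y26.325
G01 X7.127 Y97.793
G01 X41.327 Y28.931
G01 X25.357 Y17.623
M5
G0 X0.000 Y0.000

1 u = 1 mm; y_m = 117.542 − y.

[1] `<path>` open polyline, #ff00ff→score S572 F2012: (213.758,43.622) → (226.193,49.272) → (32.097,25.866) → (139.316,16.065) → (5.757,45.220)

[2] `<path>` rectangle, #0000ff→cut S888 F1195: (116.771,104.198) → (177.478,104.198) → (177.478,67.385) → (116.771,67.385) → (116.771,104.198) (closed)

[3] `<polyline>` open polyline, #ff8800→engrave S298 F3638: (44.368,85.618) → (95.771,66.449) → (160.040,62.912) → (110.652,7.224) → (133.128,27.110) → (184.688,82.077)

[4] `<circle>` circle, #0000ff→cut S888 F1195: (104.059,40.492) → (101.665,49.428) → (95.123,55.970) → (86.187,58.364) → (77.251,55.970) → (70.709,49.428) → (68.315,40.492) → (70.709,31.556) → (77.251,25.014) → (86.187,22.620) → (95.123,25.014) → (101.665,31.556) → (104.059,40.492) (closed)

[5] `<polyline>` open polyline, #ff8800→engrave S298 F3638: (56.935,13.840) → (133.237,25.426) → (134.612,99.639)

[6] `<path>` open polyline, #ff00ff→score S572 F2012: (47.949,74.577) → (107.459,96.632) → (11.442,92.320)

[7] `<polygon>` closed polygon, #0000ff→cut S888 F1195: (25.357,17.623) → (55.411,110.445) → (174.724,26.325) → (7.127,97.793) → (41.327,28.931) → (25.357,17.623) (closed)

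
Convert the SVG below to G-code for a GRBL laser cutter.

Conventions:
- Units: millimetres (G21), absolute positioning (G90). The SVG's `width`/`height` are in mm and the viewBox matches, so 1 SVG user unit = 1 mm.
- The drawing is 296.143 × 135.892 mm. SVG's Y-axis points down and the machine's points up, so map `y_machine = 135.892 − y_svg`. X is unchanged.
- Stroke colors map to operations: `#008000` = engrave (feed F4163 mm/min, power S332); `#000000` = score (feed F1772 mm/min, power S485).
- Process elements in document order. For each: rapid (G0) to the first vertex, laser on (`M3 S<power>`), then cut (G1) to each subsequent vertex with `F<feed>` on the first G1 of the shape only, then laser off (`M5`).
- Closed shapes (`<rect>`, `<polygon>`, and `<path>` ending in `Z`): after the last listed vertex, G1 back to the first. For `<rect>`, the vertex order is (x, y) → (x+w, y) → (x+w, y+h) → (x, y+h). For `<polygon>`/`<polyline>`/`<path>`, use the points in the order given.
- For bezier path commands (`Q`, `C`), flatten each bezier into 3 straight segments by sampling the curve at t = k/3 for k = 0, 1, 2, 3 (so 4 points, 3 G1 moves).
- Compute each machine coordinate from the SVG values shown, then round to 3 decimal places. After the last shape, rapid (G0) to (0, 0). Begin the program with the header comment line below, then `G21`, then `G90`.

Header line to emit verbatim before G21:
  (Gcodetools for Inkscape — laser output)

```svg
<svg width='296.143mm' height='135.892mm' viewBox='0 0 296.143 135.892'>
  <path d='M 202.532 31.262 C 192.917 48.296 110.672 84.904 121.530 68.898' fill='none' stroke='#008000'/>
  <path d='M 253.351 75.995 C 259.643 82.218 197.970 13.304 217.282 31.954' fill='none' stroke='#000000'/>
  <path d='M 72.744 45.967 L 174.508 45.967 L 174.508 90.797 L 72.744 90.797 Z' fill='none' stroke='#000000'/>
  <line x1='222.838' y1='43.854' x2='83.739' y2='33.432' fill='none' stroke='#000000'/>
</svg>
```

Since the viewBox matches the mm dimensions, user units are millimetres directly. The only transform is the Y-flip y_m = 135.892 − y_svg.

Shape 1 is a cubic bezier drawn with `<path>`. Its stroke #008000 means engrave at S332, F4163. After flipping Y the toolpath is (202.532,104.630) → (174.845,83.745) → (135.568,65.852) → (121.530,66.994).

Shape 2 is a cubic bezier drawn with `<path>`. Its stroke #000000 means score at S485, F1772. After flipping Y the toolpath is (253.351,59.897) → (242.505,72.694) → (219.448,99.426) → (217.282,103.938).

Shape 3 is a rectangle drawn with `<path>`. Its stroke #000000 means score at S485, F1772. After flipping Y the toolpath is (72.744,89.925) → (174.508,89.925) → (174.508,45.095) → (72.744,45.095) → (72.744,89.925), returning to the start.

Shape 4 is a line segment drawn with `<line>`. Its stroke #000000 means score at S485, F1772. After flipping Y the toolpath is (222.838,92.038) → (83.739,102.460).

(Gcodetools for Inkscape — laser output)
G21
G90
G0 X202.532 Y104.630
M3 S332
G1 X174.845 Y83.745 F4163
G1 X135.568 Y65.852
G1 X121.530 Y66.994
M5
G0 X253.351 Y59.897
M3 S485
G1 X242.505 Y72.694 F1772
G1 X219.448 Y99.426
G1 X217.282 Y103.938
M5
G0 X72.744 Y89.925
M3 S485
G1 X174.508 Y89.925 F1772
G1 X174.508 Y45.095
G1 X72.744 Y45.095
G1 X72.744 Y89.925
M5
G0 X222.838 Y92.038
M3 S485
G1 X83.739 Y102.460 F1772
M5
G0 X0.000 Y0.000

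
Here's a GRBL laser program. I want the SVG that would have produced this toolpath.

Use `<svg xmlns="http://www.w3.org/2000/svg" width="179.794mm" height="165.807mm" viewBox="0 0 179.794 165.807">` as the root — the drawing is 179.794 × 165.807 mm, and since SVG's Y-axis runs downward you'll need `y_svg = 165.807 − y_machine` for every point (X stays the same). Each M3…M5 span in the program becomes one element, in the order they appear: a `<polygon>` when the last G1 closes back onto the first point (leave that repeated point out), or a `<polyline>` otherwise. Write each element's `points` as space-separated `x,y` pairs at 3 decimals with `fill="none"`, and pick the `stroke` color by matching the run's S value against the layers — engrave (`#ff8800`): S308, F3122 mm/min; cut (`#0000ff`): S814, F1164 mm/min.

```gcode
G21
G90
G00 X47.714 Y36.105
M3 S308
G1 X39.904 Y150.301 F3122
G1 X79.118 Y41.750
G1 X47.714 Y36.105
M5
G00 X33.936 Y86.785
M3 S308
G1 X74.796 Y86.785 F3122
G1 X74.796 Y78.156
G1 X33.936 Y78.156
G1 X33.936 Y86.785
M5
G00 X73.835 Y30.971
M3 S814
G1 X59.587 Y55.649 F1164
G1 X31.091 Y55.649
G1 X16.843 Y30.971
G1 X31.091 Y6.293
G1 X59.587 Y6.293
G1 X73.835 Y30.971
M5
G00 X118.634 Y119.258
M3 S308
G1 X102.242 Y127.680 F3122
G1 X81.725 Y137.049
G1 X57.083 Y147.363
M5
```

Each laser-on run becomes one SVG element. Flip Y back into SVG space with y_svg = 165.807 − y_machine.

Run 1: the run's S308 means `#ff8800` (engrave). The run returns to its start, so emit a `<polygon>` with points (Y-flipped): 47.714,129.702 39.904,15.506 79.118,124.057.

Run 2: the run's S308 means `#ff8800` (engrave). The run returns to its start, so emit a `<polygon>` with points (Y-flipped): 33.936,79.022 74.796,79.022 74.796,87.651 33.936,87.651.

Run 3: power S814 maps to stroke `#0000ff` (cut). The run returns to its start, so emit a `<polygon>` with points (Y-flipped): 73.835,134.836 59.587,110.158 31.091,110.158 16.843,134.836 31.091,159.514 59.587,159.514.

Run 4: S308 ⇒ engrave layer `#ff8800`. The run is open, so emit a `<polyline>` with points (Y-flipped): 118.634,46.549 102.242,38.127 81.725,28.758 57.083,18.444.

<svg xmlns="http://www.w3.org/2000/svg" width="179.794mm" height="165.807mm" viewBox="0 0 179.794 165.807">
  <polygon points="47.714,129.702 39.904,15.506 79.118,124.057" fill="none" stroke="#ff8800"/>
  <polygon points="33.936,79.022 74.796,79.022 74.796,87.651 33.936,87.651" fill="none" stroke="#ff8800"/>
  <polygon points="73.835,134.836 59.587,110.158 31.091,110.158 16.843,134.836 31.091,159.514 59.587,159.514" fill="none" stroke="#0000ff"/>
  <polyline points="118.634,46.549 102.242,38.127 81.725,28.758 57.083,18.444" fill="none" stroke="#ff8800"/>
</svg>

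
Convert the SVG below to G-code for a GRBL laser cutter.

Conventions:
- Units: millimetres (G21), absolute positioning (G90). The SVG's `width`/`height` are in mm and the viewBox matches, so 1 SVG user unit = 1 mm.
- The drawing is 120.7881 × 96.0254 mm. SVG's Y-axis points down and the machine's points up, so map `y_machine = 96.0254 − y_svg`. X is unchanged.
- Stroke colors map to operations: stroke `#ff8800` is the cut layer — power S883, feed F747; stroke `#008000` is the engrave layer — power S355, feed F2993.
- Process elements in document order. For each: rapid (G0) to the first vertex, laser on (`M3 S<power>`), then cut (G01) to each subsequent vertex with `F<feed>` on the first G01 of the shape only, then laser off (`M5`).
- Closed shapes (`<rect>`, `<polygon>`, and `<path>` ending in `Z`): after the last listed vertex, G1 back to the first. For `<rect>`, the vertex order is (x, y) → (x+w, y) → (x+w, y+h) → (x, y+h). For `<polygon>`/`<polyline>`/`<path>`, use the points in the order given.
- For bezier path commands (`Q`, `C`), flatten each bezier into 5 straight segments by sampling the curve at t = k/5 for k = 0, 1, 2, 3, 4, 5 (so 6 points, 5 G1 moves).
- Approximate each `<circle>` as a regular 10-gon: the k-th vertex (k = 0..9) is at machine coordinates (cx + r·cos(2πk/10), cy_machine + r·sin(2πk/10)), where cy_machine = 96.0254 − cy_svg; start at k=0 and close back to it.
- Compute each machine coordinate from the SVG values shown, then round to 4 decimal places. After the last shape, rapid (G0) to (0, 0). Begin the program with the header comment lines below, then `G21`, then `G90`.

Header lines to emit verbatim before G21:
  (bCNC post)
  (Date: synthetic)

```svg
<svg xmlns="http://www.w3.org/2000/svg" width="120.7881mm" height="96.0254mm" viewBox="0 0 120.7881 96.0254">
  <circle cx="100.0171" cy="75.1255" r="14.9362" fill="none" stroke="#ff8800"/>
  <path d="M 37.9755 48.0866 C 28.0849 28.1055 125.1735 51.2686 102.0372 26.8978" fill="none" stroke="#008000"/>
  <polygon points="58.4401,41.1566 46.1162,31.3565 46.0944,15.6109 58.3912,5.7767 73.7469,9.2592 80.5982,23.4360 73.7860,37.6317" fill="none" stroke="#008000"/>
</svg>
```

1 u = 1 mm; y_m = 96.0254 − y.

[1] `<circle>` circle, #ff8800→cut S883 F747: (114.9533,20.8999) → (112.1007,29.6792) → (104.6326,35.1051) → (95.4016,35.1051) → (87.9335,29.6792) → (85.0809,20.8999) → (87.9335,12.1206) → (95.4016,6.6947) → (104.6326,6.6947) → (112.1007,12.1206) → (114.9533,20.8999) (closed)

[2] `<path>` cubic bezier, #008000→engrave S355 F2993: (37.9755,47.9388) → (43.0610,55.4756) → (62.9157,57.0103) → (86.6339,56.8955) → (103.3096,59.4838) → (102.0372,69.1276)

[3] `<polygon>` regular polygon, #008000→engrave S355 F2993: (58.4401,54.8688) → (46.1162,64.6689) → (46.0944,80.4145) → (58.3912,90.2487) → (73.7469,86.7662) → (80.5982,72.5894) → (73.7860,58.3937) → (58.4401,54.8688) (closed)

(bCNC post)
(Date: synthetic)
G21
G90
G0 X114.9533 Y20.8999
M3 S883
G01 X112.1007 Y29.6792 F747
G01 X104.6326 Y35.1051
G01 X95.4016 Y35.1051
G01 X87.9335 Y29.6792
G01 X85.0809 Y20.8999
G01 X87.9335 Y12.1206
G01 X95.4016 Y6.6947
G01 X104.6326 Y6.6947
G01 X112.1007 Y12.1206
G01 X114.9533 Y20.8999
M5
G0 X37.9755 Y47.9388
M3 S355
G01 X43.0610 Y55.4756 F2993
G01 X62.9157 Y57.0103
G01 X86.6339 Y56.8955
G01 X103.3096 Y59.4838
G01 X102.0372 Y69.1276
M5
G0 X58.4401 Y54.8688
M3 S355
G01 X46.1162 Y64.6689 F2993
G01 X46.0944 Y80.4145
G01 X58.3912 Y90.2487
G01 X73.7469 Y86.7662
G01 X80.5982 Y72.5894
G01 X73.7860 Y58.3937
G01 X58.4401 Y54.8688
M5
G0 X0.0000 Y0.0000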